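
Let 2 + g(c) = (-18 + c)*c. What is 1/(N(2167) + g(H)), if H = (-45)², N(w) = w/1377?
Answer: 1377/5596368388 ≈ 2.4605e-7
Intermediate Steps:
N(w) = w/1377 (N(w) = w*(1/1377) = w/1377)
H = 2025
g(c) = -2 + c*(-18 + c) (g(c) = -2 + (-18 + c)*c = -2 + c*(-18 + c))
1/(N(2167) + g(H)) = 1/((1/1377)*2167 + (-2 + 2025² - 18*2025)) = 1/(2167/1377 + (-2 + 4100625 - 36450)) = 1/(2167/1377 + 4064173) = 1/(5596368388/1377) = 1377/5596368388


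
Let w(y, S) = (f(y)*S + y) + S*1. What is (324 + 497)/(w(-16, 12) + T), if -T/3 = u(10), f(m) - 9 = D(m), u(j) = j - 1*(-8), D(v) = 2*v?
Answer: -821/334 ≈ -2.4581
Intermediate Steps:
u(j) = 8 + j (u(j) = j + 8 = 8 + j)
f(m) = 9 + 2*m
T = -54 (T = -3*(8 + 10) = -3*18 = -54)
w(y, S) = S + y + S*(9 + 2*y) (w(y, S) = ((9 + 2*y)*S + y) + S*1 = (S*(9 + 2*y) + y) + S = (y + S*(9 + 2*y)) + S = S + y + S*(9 + 2*y))
(324 + 497)/(w(-16, 12) + T) = (324 + 497)/((12 - 16 + 12*(9 + 2*(-16))) - 54) = 821/((12 - 16 + 12*(9 - 32)) - 54) = 821/((12 - 16 + 12*(-23)) - 54) = 821/((12 - 16 - 276) - 54) = 821/(-280 - 54) = 821/(-334) = 821*(-1/334) = -821/334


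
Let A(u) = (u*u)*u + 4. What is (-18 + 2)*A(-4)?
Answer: 960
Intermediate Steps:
A(u) = 4 + u³ (A(u) = u²*u + 4 = u³ + 4 = 4 + u³)
(-18 + 2)*A(-4) = (-18 + 2)*(4 + (-4)³) = -16*(4 - 64) = -16*(-60) = 960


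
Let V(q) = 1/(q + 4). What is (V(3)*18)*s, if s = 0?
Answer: 0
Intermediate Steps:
V(q) = 1/(4 + q)
(V(3)*18)*s = (18/(4 + 3))*0 = (18/7)*0 = 0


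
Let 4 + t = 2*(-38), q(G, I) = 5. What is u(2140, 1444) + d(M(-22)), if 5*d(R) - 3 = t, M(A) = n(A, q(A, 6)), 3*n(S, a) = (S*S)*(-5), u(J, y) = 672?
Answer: 3283/5 ≈ 656.60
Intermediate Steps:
n(S, a) = -5*S²/3 (n(S, a) = ((S*S)*(-5))/3 = (S²*(-5))/3 = (-5*S²)/3 = -5*S²/3)
M(A) = -5*A²/3
t = -80 (t = -4 + 2*(-38) = -4 - 76 = -80)
d(R) = -77/5 (d(R) = ⅗ + (⅕)*(-80) = ⅗ - 16 = -77/5)
u(2140, 1444) + d(M(-22)) = 672 - 77/5 = 3283/5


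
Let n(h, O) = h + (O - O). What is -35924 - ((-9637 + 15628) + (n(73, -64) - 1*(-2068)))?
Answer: -44056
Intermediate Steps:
n(h, O) = h (n(h, O) = h + 0 = h)
-35924 - ((-9637 + 15628) + (n(73, -64) - 1*(-2068))) = -35924 - ((-9637 + 15628) + (73 - 1*(-2068))) = -35924 - (5991 + (73 + 2068)) = -35924 - (5991 + 2141) = -35924 - 1*8132 = -35924 - 8132 = -44056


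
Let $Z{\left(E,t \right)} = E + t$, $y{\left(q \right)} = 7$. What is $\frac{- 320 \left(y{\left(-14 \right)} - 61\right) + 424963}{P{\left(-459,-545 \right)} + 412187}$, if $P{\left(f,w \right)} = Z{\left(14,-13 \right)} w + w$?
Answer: $\frac{442243}{411097} \approx 1.0758$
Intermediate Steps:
$P{\left(f,w \right)} = 2 w$ ($P{\left(f,w \right)} = \left(14 - 13\right) w + w = 1 w + w = w + w = 2 w$)
$\frac{- 320 \left(y{\left(-14 \right)} - 61\right) + 424963}{P{\left(-459,-545 \right)} + 412187} = \frac{- 320 \left(7 - 61\right) + 424963}{2 \left(-545\right) + 412187} = \frac{\left(-320\right) \left(-54\right) + 424963}{-1090 + 412187} = \frac{17280 + 424963}{411097} = 442243 \cdot \frac{1}{411097} = \frac{442243}{411097}$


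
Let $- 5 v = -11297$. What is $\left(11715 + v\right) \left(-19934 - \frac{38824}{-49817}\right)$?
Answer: $- \frac{69383822083488}{249085} \approx -2.7855 \cdot 10^{8}$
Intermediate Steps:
$v = \frac{11297}{5}$ ($v = \left(- \frac{1}{5}\right) \left(-11297\right) = \frac{11297}{5} \approx 2259.4$)
$\left(11715 + v\right) \left(-19934 - \frac{38824}{-49817}\right) = \left(11715 + \frac{11297}{5}\right) \left(-19934 - \frac{38824}{-49817}\right) = \frac{69872 \left(-19934 - - \frac{38824}{49817}\right)}{5} = \frac{69872 \left(-19934 + \frac{38824}{49817}\right)}{5} = \frac{69872}{5} \left(- \frac{993013254}{49817}\right) = - \frac{69383822083488}{249085}$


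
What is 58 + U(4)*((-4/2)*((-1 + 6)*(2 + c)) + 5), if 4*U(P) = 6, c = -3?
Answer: 161/2 ≈ 80.500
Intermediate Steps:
U(P) = 3/2 (U(P) = (¼)*6 = 3/2)
58 + U(4)*((-4/2)*((-1 + 6)*(2 + c)) + 5) = 58 + 3*((-4/2)*((-1 + 6)*(2 - 3)) + 5)/2 = 58 + 3*((-4*½)*(5*(-1)) + 5)/2 = 58 + 3*(-2*(-5) + 5)/2 = 58 + 3*(10 + 5)/2 = 58 + (3/2)*15 = 58 + 45/2 = 161/2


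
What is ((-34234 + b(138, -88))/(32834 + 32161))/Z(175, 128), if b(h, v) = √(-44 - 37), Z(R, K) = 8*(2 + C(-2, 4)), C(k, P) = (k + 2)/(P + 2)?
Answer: -17117/519960 + 3*I/346640 ≈ -0.03292 + 8.6545e-6*I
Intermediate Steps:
C(k, P) = (2 + k)/(2 + P)
Z(R, K) = 16 (Z(R, K) = 8*(2 + (2 - 2)/(2 + 4)) = 8*(2 + 0/6) = 8*(2 + (⅙)*0) = 8*(2 + 0) = 8*2 = 16)
b(h, v) = 9*I (b(h, v) = √(-81) = 9*I)
((-34234 + b(138, -88))/(32834 + 32161))/Z(175, 128) = ((-34234 + 9*I)/(32834 + 32161))/16 = ((-34234 + 9*I)/64995)*(1/16) = ((-34234 + 9*I)*(1/64995))*(1/16) = (-34234/64995 + 3*I/21665)*(1/16) = -17117/519960 + 3*I/346640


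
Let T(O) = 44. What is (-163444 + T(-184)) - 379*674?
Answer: -418846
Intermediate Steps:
(-163444 + T(-184)) - 379*674 = (-163444 + 44) - 379*674 = -163400 - 255446 = -418846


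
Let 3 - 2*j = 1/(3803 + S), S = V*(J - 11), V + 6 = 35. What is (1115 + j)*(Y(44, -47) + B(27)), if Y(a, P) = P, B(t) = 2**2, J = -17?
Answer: -143596393/2991 ≈ -48010.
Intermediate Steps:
B(t) = 4
V = 29 (V = -6 + 35 = 29)
S = -812 (S = 29*(-17 - 11) = 29*(-28) = -812)
j = 4486/2991 (j = 3/2 - 1/(2*(3803 - 812)) = 3/2 - 1/2/2991 = 3/2 - 1/2*1/2991 = 3/2 - 1/5982 = 4486/2991 ≈ 1.4998)
(1115 + j)*(Y(44, -47) + B(27)) = (1115 + 4486/2991)*(-47 + 4) = (3339451/2991)*(-43) = -143596393/2991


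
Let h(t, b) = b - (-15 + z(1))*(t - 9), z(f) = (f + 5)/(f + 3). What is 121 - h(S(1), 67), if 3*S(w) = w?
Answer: 171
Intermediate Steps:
z(f) = (5 + f)/(3 + f)
S(w) = w/3
h(t, b) = -243/2 + b + 27*t/2 (h(t, b) = b - (-15 + (5 + 1)/(3 + 1))*(t - 9) = b - (-15 + 6/4)*(-9 + t) = b - (-15 + (¼)*6)*(-9 + t) = b - (-15 + 3/2)*(-9 + t) = b - (-27)*(-9 + t)/2 = b - (243/2 - 27*t/2) = b + (-243/2 + 27*t/2) = -243/2 + b + 27*t/2)
121 - h(S(1), 67) = 121 - (-243/2 + 67 + 27*((⅓)*1)/2) = 121 - (-243/2 + 67 + (27/2)*(⅓)) = 121 - (-243/2 + 67 + 9/2) = 121 - 1*(-50) = 121 + 50 = 171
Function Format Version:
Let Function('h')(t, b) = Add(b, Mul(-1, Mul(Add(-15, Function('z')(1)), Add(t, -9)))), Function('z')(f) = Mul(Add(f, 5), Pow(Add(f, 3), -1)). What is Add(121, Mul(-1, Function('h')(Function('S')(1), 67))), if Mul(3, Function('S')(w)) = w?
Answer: 171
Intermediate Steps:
Function('z')(f) = Mul(Pow(Add(3, f), -1), Add(5, f)) (Function('z')(f) = Mul(Add(5, f), Pow(Add(3, f), -1)) = Mul(Pow(Add(3, f), -1), Add(5, f)))
Function('S')(w) = Mul(Rational(1, 3), w)
Function('h')(t, b) = Add(Rational(-243, 2), b, Mul(Rational(27, 2), t)) (Function('h')(t, b) = Add(b, Mul(-1, Mul(Add(-15, Mul(Pow(Add(3, 1), -1), Add(5, 1))), Add(t, -9)))) = Add(b, Mul(-1, Mul(Add(-15, Mul(Pow(4, -1), 6)), Add(-9, t)))) = Add(b, Mul(-1, Mul(Add(-15, Mul(Rational(1, 4), 6)), Add(-9, t)))) = Add(b, Mul(-1, Mul(Add(-15, Rational(3, 2)), Add(-9, t)))) = Add(b, Mul(-1, Mul(Rational(-27, 2), Add(-9, t)))) = Add(b, Mul(-1, Add(Rational(243, 2), Mul(Rational(-27, 2), t)))) = Add(b, Add(Rational(-243, 2), Mul(Rational(27, 2), t))) = Add(Rational(-243, 2), b, Mul(Rational(27, 2), t)))
Add(121, Mul(-1, Function('h')(Function('S')(1), 67))) = Add(121, Mul(-1, Add(Rational(-243, 2), 67, Mul(Rational(27, 2), Mul(Rational(1, 3), 1))))) = Add(121, Mul(-1, Add(Rational(-243, 2), 67, Mul(Rational(27, 2), Rational(1, 3))))) = Add(121, Mul(-1, Add(Rational(-243, 2), 67, Rational(9, 2)))) = Add(121, Mul(-1, -50)) = Add(121, 50) = 171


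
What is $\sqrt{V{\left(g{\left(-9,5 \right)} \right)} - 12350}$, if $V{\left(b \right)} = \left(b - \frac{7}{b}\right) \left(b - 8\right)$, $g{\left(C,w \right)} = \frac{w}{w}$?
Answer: $2 i \sqrt{3077} \approx 110.94 i$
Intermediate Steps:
$g{\left(C,w \right)} = 1$
$V{\left(b \right)} = \left(-8 + b\right) \left(b - \frac{7}{b}\right)$ ($V{\left(b \right)} = \left(b - \frac{7}{b}\right) \left(-8 + b\right) = \left(-8 + b\right) \left(b - \frac{7}{b}\right)$)
$\sqrt{V{\left(g{\left(-9,5 \right)} \right)} - 12350} = \sqrt{\left(-7 + 1^{2} - 8 + \frac{56}{1}\right) - 12350} = \sqrt{\left(-7 + 1 - 8 + 56 \cdot 1\right) - 12350} = \sqrt{\left(-7 + 1 - 8 + 56\right) - 12350} = \sqrt{42 - 12350} = \sqrt{-12308} = 2 i \sqrt{3077}$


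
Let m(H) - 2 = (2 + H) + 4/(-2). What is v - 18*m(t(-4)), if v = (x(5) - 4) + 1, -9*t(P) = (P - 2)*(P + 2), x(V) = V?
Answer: -10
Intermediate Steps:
t(P) = -(-2 + P)*(2 + P)/9 (t(P) = -(P - 2)*(P + 2)/9 = -(-2 + P)*(2 + P)/9)
v = 2 (v = (5 - 4) + 1 = 1 + 1 = 2)
m(H) = 2 + H (m(H) = 2 + ((2 + H) + 4/(-2)) = 2 + ((2 + H) + 4*(-1/2)) = 2 + ((2 + H) - 2) = 2 + H)
v - 18*m(t(-4)) = 2 - 18*(2 + (4/9 - 1/9*(-4)**2)) = 2 - 18*(2 + (4/9 - 1/9*16)) = 2 - 18*(2 + (4/9 - 16/9)) = 2 - 18*(2 - 4/3) = 2 - 18*2/3 = 2 - 12 = -10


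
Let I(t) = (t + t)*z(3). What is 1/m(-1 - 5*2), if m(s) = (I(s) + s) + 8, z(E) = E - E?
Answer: -⅓ ≈ -0.33333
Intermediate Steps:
z(E) = 0
I(t) = 0 (I(t) = (t + t)*0 = (2*t)*0 = 0)
m(s) = 8 + s (m(s) = (0 + s) + 8 = s + 8 = 8 + s)
1/m(-1 - 5*2) = 1/(8 + (-1 - 5*2)) = 1/(8 + (-1 - 10)) = 1/(8 - 11) = 1/(-3) = -⅓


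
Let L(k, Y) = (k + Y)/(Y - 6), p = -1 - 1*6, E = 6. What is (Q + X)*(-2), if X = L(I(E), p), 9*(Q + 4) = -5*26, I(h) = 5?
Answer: 4280/117 ≈ 36.581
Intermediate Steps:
p = -7 (p = -1 - 6 = -7)
Q = -166/9 (Q = -4 + (-5*26)/9 = -4 + (⅑)*(-130) = -4 - 130/9 = -166/9 ≈ -18.444)
L(k, Y) = (Y + k)/(-6 + Y)
X = 2/13 (X = (-7 + 5)/(-6 - 7) = -2/(-13) = -1/13*(-2) = 2/13 ≈ 0.15385)
(Q + X)*(-2) = (-166/9 + 2/13)*(-2) = -2140/117*(-2) = 4280/117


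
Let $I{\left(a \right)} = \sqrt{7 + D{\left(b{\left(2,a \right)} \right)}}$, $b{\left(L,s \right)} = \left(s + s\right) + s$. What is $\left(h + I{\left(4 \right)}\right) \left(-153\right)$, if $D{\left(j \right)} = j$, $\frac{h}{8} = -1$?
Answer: $1224 - 153 \sqrt{19} \approx 557.09$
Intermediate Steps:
$b{\left(L,s \right)} = 3 s$ ($b{\left(L,s \right)} = 2 s + s = 3 s$)
$h = -8$ ($h = 8 \left(-1\right) = -8$)
$I{\left(a \right)} = \sqrt{7 + 3 a}$
$\left(h + I{\left(4 \right)}\right) \left(-153\right) = \left(-8 + \sqrt{7 + 3 \cdot 4}\right) \left(-153\right) = \left(-8 + \sqrt{7 + 12}\right) \left(-153\right) = \left(-8 + \sqrt{19}\right) \left(-153\right) = 1224 - 153 \sqrt{19}$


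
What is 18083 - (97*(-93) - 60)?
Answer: 27164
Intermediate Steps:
18083 - (97*(-93) - 60) = 18083 - (-9021 - 60) = 18083 - 1*(-9081) = 18083 + 9081 = 27164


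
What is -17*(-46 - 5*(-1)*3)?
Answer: 527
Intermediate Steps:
-17*(-46 - 5*(-1)*3) = -17*(-46 + 5*3) = -17*(-46 + 15) = -17*(-31) = 527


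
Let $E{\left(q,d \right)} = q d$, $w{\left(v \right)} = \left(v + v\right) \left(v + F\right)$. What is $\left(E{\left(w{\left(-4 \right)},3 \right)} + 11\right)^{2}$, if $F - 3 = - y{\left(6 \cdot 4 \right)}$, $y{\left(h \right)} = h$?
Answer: $373321$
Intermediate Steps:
$F = -21$ ($F = 3 - 6 \cdot 4 = 3 - 24 = -21$)
$w{\left(v \right)} = 2 v \left(-21 + v\right)$ ($w{\left(v \right)} = \left(v + v\right) \left(v - 21\right) = 2 v \left(-21 + v\right)$)
$E{\left(q,d \right)} = d q$
$\left(E{\left(w{\left(-4 \right)},3 \right)} + 11\right)^{2} = \left(3 \cdot 2 \left(-4\right) \left(-21 - 4\right) + 11\right)^{2} = \left(3 \cdot 2 \left(-4\right) \left(-25\right) + 11\right)^{2} = \left(3 \cdot 200 + 11\right)^{2} = \left(600 + 11\right)^{2} = 611^{2} = 373321$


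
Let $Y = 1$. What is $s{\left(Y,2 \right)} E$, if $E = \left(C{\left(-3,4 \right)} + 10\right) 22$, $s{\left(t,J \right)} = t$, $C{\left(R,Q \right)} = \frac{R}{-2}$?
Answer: $253$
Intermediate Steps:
$C{\left(R,Q \right)} = - \frac{R}{2}$ ($C{\left(R,Q \right)} = R \left(- \frac{1}{2}\right) = - \frac{R}{2}$)
$E = 253$ ($E = \left(\left(- \frac{1}{2}\right) \left(-3\right) + 10\right) 22 = \left(\frac{3}{2} + 10\right) 22 = \frac{23}{2} \cdot 22 = 253$)
$s{\left(Y,2 \right)} E = 1 \cdot 253 = 253$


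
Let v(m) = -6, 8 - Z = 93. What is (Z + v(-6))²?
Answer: 8281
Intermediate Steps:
Z = -85 (Z = 8 - 1*93 = 8 - 93 = -85)
(Z + v(-6))² = (-85 - 6)² = (-91)² = 8281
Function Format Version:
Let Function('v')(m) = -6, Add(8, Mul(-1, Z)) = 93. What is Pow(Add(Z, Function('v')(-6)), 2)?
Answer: 8281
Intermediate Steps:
Z = -85 (Z = Add(8, Mul(-1, 93)) = Add(8, -93) = -85)
Pow(Add(Z, Function('v')(-6)), 2) = Pow(Add(-85, -6), 2) = Pow(-91, 2) = 8281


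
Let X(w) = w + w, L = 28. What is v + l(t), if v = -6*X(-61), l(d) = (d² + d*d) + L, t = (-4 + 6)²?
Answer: 792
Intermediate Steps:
t = 4 (t = 2² = 4)
l(d) = 28 + 2*d² (l(d) = (d² + d*d) + 28 = (d² + d²) + 28 = 2*d² + 28 = 28 + 2*d²)
X(w) = 2*w
v = 732 (v = -12*(-61) = -6*(-122) = 732)
v + l(t) = 732 + (28 + 2*4²) = 732 + (28 + 2*16) = 732 + (28 + 32) = 732 + 60 = 792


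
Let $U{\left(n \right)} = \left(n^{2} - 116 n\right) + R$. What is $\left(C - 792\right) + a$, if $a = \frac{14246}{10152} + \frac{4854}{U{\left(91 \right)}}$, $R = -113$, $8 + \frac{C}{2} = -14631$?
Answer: $- \frac{30375064445}{1010124} \approx -30071.0$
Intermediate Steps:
$C = -29278$ ($C = -16 + 2 \left(-14631\right) = -16 - 29262 = -29278$)
$U{\left(n \right)} = -113 + n^{2} - 116 n$ ($U{\left(n \right)} = \left(n^{2} - 116 n\right) - 113 = -113 + n^{2} - 116 n$)
$a = - \frac{635765}{1010124}$ ($a = \frac{14246}{10152} + \frac{4854}{-113 + 91^{2} - 10556} = 14246 \cdot \frac{1}{10152} + \frac{4854}{-113 + 8281 - 10556} = \frac{7123}{5076} + \frac{4854}{-2388} = \frac{7123}{5076} + 4854 \left(- \frac{1}{2388}\right) = \frac{7123}{5076} - \frac{809}{398} = - \frac{635765}{1010124} \approx -0.62939$)
$\left(C - 792\right) + a = \left(-29278 - 792\right) - \frac{635765}{1010124} = -30070 - \frac{635765}{1010124} = - \frac{30375064445}{1010124}$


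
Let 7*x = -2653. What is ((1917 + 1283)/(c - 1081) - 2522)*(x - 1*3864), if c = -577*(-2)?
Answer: 767584158/73 ≈ 1.0515e+7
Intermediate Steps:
x = -379 (x = (⅐)*(-2653) = -379)
c = 1154
((1917 + 1283)/(c - 1081) - 2522)*(x - 1*3864) = ((1917 + 1283)/(1154 - 1081) - 2522)*(-379 - 1*3864) = (3200/73 - 2522)*(-379 - 3864) = (3200*(1/73) - 2522)*(-4243) = (3200/73 - 2522)*(-4243) = -180906/73*(-4243) = 767584158/73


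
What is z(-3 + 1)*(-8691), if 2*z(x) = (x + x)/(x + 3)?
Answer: 17382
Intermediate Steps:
z(x) = x/(3 + x) (z(x) = ((x + x)/(x + 3))/2 = ((2*x)/(3 + x))/2 = (2*x/(3 + x))/2 = x/(3 + x))
z(-3 + 1)*(-8691) = ((-3 + 1)/(3 + (-3 + 1)))*(-8691) = -2/(3 - 2)*(-8691) = -2/1*(-8691) = -2*1*(-8691) = -2*(-8691) = 17382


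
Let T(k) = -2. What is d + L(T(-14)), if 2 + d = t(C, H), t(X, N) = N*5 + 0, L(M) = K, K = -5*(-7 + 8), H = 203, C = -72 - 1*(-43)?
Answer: 1008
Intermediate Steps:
C = -29 (C = -72 + 43 = -29)
K = -5 (K = -5*1 = -5)
L(M) = -5
t(X, N) = 5*N (t(X, N) = 5*N + 0 = 5*N)
d = 1013 (d = -2 + 5*203 = -2 + 1015 = 1013)
d + L(T(-14)) = 1013 - 5 = 1008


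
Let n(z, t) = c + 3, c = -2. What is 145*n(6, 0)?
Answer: 145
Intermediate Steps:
n(z, t) = 1 (n(z, t) = -2 + 3 = 1)
145*n(6, 0) = 145*1 = 145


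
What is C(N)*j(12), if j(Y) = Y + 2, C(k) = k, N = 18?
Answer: 252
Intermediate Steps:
j(Y) = 2 + Y
C(N)*j(12) = 18*(2 + 12) = 18*14 = 252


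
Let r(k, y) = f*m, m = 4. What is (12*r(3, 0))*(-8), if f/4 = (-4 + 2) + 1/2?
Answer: 2304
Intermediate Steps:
f = -6 (f = 4*((-4 + 2) + 1/2) = 4*(-2 + ½) = 4*(-3/2) = -6)
r(k, y) = -24 (r(k, y) = -6*4 = -24)
(12*r(3, 0))*(-8) = (12*(-24))*(-8) = -288*(-8) = 2304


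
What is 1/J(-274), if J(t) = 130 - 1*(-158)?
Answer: 1/288 ≈ 0.0034722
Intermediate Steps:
J(t) = 288 (J(t) = 130 + 158 = 288)
1/J(-274) = 1/288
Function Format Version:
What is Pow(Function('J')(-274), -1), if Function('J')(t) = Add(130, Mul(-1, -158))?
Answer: Rational(1, 288) ≈ 0.0034722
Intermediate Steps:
Function('J')(t) = 288 (Function('J')(t) = Add(130, 158) = 288)
Pow(Function('J')(-274), -1) = Pow(288, -1) = Rational(1, 288)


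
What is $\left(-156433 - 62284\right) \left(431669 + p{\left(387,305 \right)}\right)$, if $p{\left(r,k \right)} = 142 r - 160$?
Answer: $-106397727971$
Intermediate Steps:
$p{\left(r,k \right)} = -160 + 142 r$
$\left(-156433 - 62284\right) \left(431669 + p{\left(387,305 \right)}\right) = \left(-156433 - 62284\right) \left(431669 + \left(-160 + 142 \cdot 387\right)\right) = - 218717 \left(431669 + \left(-160 + 54954\right)\right) = - 218717 \left(431669 + 54794\right) = \left(-218717\right) 486463 = -106397727971$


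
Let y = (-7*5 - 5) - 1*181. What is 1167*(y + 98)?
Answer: -143541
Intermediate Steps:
y = -221 (y = (-35 - 5) - 181 = -40 - 181 = -221)
1167*(y + 98) = 1167*(-221 + 98) = 1167*(-123) = -143541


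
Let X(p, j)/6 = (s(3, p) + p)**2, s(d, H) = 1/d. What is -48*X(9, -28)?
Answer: -25088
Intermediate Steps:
X(p, j) = 6*(1/3 + p)**2
-48*X(9, -28) = -32*(1 + 3*9)**2 = -32*(1 + 27)**2 = -32*28**2 = -32*784 = -48*1568/3 = -25088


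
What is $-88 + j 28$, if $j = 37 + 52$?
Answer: $2404$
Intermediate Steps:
$j = 89$
$-88 + j 28 = -88 + 89 \cdot 28 = -88 + 2492 = 2404$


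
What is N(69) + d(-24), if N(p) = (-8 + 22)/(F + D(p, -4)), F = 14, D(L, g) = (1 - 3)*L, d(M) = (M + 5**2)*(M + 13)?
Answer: -689/62 ≈ -11.113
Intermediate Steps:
d(M) = (13 + M)*(25 + M) (d(M) = (M + 25)*(13 + M) = (25 + M)*(13 + M) = (13 + M)*(25 + M))
D(L, g) = -2*L
N(p) = 14/(14 - 2*p) (N(p) = (-8 + 22)/(14 - 2*p) = 14/(14 - 2*p))
N(69) + d(-24) = -7/(-7 + 69) + (325 + (-24)**2 + 38*(-24)) = -7/62 + (325 + 576 - 912) = -7*1/62 - 11 = -7/62 - 11 = -689/62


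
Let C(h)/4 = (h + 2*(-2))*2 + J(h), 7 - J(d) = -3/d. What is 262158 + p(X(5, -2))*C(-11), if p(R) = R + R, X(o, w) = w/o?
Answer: 14422786/55 ≈ 2.6223e+5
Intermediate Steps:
J(d) = 7 + 3/d (J(d) = 7 - (-3)/d = 7 + 3/d)
p(R) = 2*R
C(h) = -4 + 8*h + 12/h (C(h) = 4*((h + 2*(-2))*2 + (7 + 3/h)) = 4*((h - 4)*2 + (7 + 3/h)) = 4*((-4 + h)*2 + (7 + 3/h)) = 4*((-8 + 2*h) + (7 + 3/h)) = 4*(-1 + 2*h + 3/h) = -4 + 8*h + 12/h)
262158 + p(X(5, -2))*C(-11) = 262158 + (2*(-2/5))*(-4 + 8*(-11) + 12/(-11)) = 262158 + (2*(-2*1/5))*(-4 - 88 + 12*(-1/11)) = 262158 + (2*(-2/5))*(-4 - 88 - 12/11) = 262158 - 4/5*(-1024/11) = 262158 + 4096/55 = 14422786/55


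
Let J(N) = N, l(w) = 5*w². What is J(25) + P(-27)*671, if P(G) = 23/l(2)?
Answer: 15933/20 ≈ 796.65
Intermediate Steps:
P(G) = 23/20 (P(G) = 23/((5*2²)) = 23/((5*4)) = 23/20)
J(25) + P(-27)*671 = 25 + (23/20)*671 = 25 + 15433/20 = 15933/20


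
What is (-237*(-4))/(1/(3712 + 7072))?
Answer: 10223232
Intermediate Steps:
(-237*(-4))/(1/(3712 + 7072)) = 948/(1/10784) = 948*10784 = 10223232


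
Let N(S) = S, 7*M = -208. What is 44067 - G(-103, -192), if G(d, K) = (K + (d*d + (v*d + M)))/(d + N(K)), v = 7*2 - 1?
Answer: 91061693/2065 ≈ 44098.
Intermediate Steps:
M = -208/7 (M = (1/7)*(-208) = -208/7 ≈ -29.714)
v = 13 (v = 14 - 1 = 13)
G(d, K) = (-208/7 + K + d**2 + 13*d)/(K + d) (G(d, K) = (K + (d*d + (13*d - 208/7)))/(d + K) = (K + (d**2 + (-208/7 + 13*d)))/(K + d) = (K + (-208/7 + d**2 + 13*d))/(K + d) = (-208/7 + K + d**2 + 13*d)/(K + d))
44067 - G(-103, -192) = 44067 - (-208/7 - 192 + (-103)**2 + 13*(-103))/(-192 - 103) = 44067 - (-208/7 - 192 + 10609 - 1339)/(-295) = 44067 - (-1)*63338/(295*7) = 44067 - 1*(-63338/2065) = 44067 + 63338/2065 = 91061693/2065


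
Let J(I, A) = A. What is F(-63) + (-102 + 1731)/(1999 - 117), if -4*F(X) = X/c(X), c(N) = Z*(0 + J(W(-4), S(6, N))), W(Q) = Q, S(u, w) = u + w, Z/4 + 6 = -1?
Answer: 250431/286064 ≈ 0.87544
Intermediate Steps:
Z = -28 (Z = -24 + 4*(-1) = -24 - 4 = -28)
c(N) = -168 - 28*N (c(N) = -28*(0 + (6 + N)) = -28*(6 + N) = -168 - 28*N)
F(X) = -X/(4*(-168 - 28*X))
F(-63) + (-102 + 1731)/(1999 - 117) = (1/112)*(-63)/(6 - 63) + (-102 + 1731)/(1999 - 117) = (1/112)*(-63)/(-57) + 1629/1882 = (1/112)*(-63)*(-1/57) + 1629*(1/1882) = 3/304 + 1629/1882 = 250431/286064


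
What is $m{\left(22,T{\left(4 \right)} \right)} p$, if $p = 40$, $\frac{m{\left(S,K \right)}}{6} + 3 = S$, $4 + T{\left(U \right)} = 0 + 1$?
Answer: $4560$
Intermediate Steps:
$T{\left(U \right)} = -3$ ($T{\left(U \right)} = -4 + \left(0 + 1\right) = -4 + 1 = -3$)
$m{\left(S,K \right)} = -18 + 6 S$
$m{\left(22,T{\left(4 \right)} \right)} p = \left(-18 + 6 \cdot 22\right) 40 = \left(-18 + 132\right) 40 = 114 \cdot 40 = 4560$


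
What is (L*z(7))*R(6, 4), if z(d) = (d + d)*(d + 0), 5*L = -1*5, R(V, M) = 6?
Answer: -588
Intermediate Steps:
L = -1 (L = (-1*5)/5 = (⅕)*(-5) = -1)
z(d) = 2*d² (z(d) = (2*d)*d = 2*d²)
(L*z(7))*R(6, 4) = -2*7²*6 = -2*49*6 = -1*98*6 = -98*6 = -588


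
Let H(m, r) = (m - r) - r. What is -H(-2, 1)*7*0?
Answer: 0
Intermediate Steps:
H(m, r) = m - 2*r
-H(-2, 1)*7*0 = -(-2 - 2*1)*7*0 = -(-2 - 2)*7*0 = -(-4*7)*0 = -(-28)*0 = -1*0 = 0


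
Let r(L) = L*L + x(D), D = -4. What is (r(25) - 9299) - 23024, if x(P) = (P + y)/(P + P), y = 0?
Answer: -63395/2 ≈ -31698.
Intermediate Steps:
x(P) = ½ (x(P) = (P + 0)/(P + P) = P/((2*P)) = P*(1/(2*P)) = ½)
r(L) = ½ + L² (r(L) = L*L + ½ = L² + ½ = ½ + L²)
(r(25) - 9299) - 23024 = ((½ + 25²) - 9299) - 23024 = ((½ + 625) - 9299) - 23024 = (1251/2 - 9299) - 23024 = -17347/2 - 23024 = -63395/2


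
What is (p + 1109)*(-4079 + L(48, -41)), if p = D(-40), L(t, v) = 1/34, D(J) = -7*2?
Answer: -151860075/34 ≈ -4.4665e+6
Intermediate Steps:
D(J) = -14
L(t, v) = 1/34
p = -14
(p + 1109)*(-4079 + L(48, -41)) = (-14 + 1109)*(-4079 + 1/34) = 1095*(-138685/34) = -151860075/34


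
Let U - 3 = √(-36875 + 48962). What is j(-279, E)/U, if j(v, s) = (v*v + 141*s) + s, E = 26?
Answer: -81533/4026 + 81533*√1343/4026 ≈ 721.91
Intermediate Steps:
j(v, s) = v² + 142*s (j(v, s) = (v² + 141*s) + s = v² + 142*s)
U = 3 + 3*√1343 (U = 3 + √(-36875 + 48962) = 3 + √12087 = 3 + 3*√1343 ≈ 112.94)
j(-279, E)/U = ((-279)² + 142*26)/(3 + 3*√1343) = (77841 + 3692)/(3 + 3*√1343) = 81533/(3 + 3*√1343)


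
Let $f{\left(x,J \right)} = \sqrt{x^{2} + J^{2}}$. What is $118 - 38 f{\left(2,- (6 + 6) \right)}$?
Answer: $118 - 76 \sqrt{37} \approx -344.29$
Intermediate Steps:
$f{\left(x,J \right)} = \sqrt{J^{2} + x^{2}}$
$118 - 38 f{\left(2,- (6 + 6) \right)} = 118 - 38 \sqrt{\left(- (6 + 6)\right)^{2} + 2^{2}} = 118 - 38 \sqrt{\left(\left(-1\right) 12\right)^{2} + 4} = 118 - 38 \sqrt{\left(-12\right)^{2} + 4} = 118 - 38 \sqrt{144 + 4} = 118 - 38 \sqrt{148} = 118 - 38 \cdot 2 \sqrt{37} = 118 - 76 \sqrt{37}$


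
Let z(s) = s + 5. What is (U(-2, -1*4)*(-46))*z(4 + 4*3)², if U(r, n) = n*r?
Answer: -162288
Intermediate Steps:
z(s) = 5 + s
(U(-2, -1*4)*(-46))*z(4 + 4*3)² = ((-1*4*(-2))*(-46))*(5 + (4 + 4*3))² = (-4*(-2)*(-46))*(5 + (4 + 12))² = (8*(-46))*(5 + 16)² = -368*21² = -368*441 = -162288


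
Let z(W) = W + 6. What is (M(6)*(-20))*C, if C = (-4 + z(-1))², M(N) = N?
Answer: -120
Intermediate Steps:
z(W) = 6 + W
C = 1 (C = (-4 + (6 - 1))² = (-4 + 5)² = 1² = 1)
(M(6)*(-20))*C = (6*(-20))*1 = -120*1 = -120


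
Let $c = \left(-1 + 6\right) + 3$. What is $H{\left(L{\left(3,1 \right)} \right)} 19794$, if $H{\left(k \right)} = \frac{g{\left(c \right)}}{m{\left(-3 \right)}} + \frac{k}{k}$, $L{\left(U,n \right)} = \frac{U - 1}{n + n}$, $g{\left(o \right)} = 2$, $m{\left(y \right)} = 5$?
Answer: $\frac{138558}{5} \approx 27712.0$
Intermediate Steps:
$c = 8$ ($c = 5 + 3 = 8$)
$L{\left(U,n \right)} = \frac{-1 + U}{2 n}$
$H{\left(k \right)} = \frac{7}{5}$ ($H{\left(k \right)} = \frac{2}{5} + \frac{k}{k} = 2 \cdot \frac{1}{5} + 1 = \frac{2}{5} + 1 = \frac{7}{5}$)
$H{\left(L{\left(3,1 \right)} \right)} 19794 = \frac{7}{5} \cdot 19794 = \frac{138558}{5}$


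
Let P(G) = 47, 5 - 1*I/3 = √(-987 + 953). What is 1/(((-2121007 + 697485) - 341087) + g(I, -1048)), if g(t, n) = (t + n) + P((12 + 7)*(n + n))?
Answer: I/(-1765595*I + 3*√34) ≈ -5.6638e-7 + 5.6115e-12*I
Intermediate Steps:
I = 15 - 3*I*√34 (I = 15 - 3*√(-987 + 953) = 15 - 3*I*√34 ≈ 15.0 - 17.493*I)
g(t, n) = 47 + n + t (g(t, n) = (t + n) + 47 = (n + t) + 47 = 47 + n + t)
1/(((-2121007 + 697485) - 341087) + g(I, -1048)) = 1/(((-2121007 + 697485) - 341087) + (47 - 1048 + (15 - 3*I*√34))) = 1/((-1423522 - 341087) + (-986 - 3*I*√34)) = 1/(-1764609 + (-986 - 3*I*√34)) = 1/(-1765595 - 3*I*√34)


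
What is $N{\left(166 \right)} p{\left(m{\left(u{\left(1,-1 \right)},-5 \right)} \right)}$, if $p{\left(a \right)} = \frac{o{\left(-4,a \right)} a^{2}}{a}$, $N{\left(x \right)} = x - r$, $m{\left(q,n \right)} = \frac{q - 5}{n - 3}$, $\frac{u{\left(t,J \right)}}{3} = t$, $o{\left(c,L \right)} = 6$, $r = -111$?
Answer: $\frac{831}{2} \approx 415.5$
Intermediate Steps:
$u{\left(t,J \right)} = 3 t$
$m{\left(q,n \right)} = \frac{-5 + q}{-3 + n}$
$N{\left(x \right)} = 111 + x$ ($N{\left(x \right)} = x - -111 = x + 111 = 111 + x$)
$p{\left(a \right)} = 6 a$ ($p{\left(a \right)} = \frac{6 a^{2}}{a} = 6 a$)
$N{\left(166 \right)} p{\left(m{\left(u{\left(1,-1 \right)},-5 \right)} \right)} = \left(111 + 166\right) 6 \frac{-5 + 3 \cdot 1}{-3 - 5} = 277 \cdot 6 \frac{-5 + 3}{-8} = 277 \cdot 6 \left(\left(- \frac{1}{8}\right) \left(-2\right)\right) = 277 \cdot 6 \cdot \frac{1}{4} = 277 \cdot \frac{3}{2} = \frac{831}{2}$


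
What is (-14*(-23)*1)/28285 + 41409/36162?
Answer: 131433081/113649130 ≈ 1.1565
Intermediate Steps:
(-14*(-23)*1)/28285 + 41409/36162 = (322*1)*(1/28285) + 41409*(1/36162) = 322*(1/28285) + 4601/4018 = 322/28285 + 4601/4018 = 131433081/113649130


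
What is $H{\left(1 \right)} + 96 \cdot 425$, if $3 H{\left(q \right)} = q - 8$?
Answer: $\frac{122393}{3} \approx 40798.0$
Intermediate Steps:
$H{\left(q \right)} = - \frac{8}{3} + \frac{q}{3}$ ($H{\left(q \right)} = \frac{q - 8}{3} = \frac{-8 + q}{3} = - \frac{8}{3} + \frac{q}{3}$)
$H{\left(1 \right)} + 96 \cdot 425 = \left(- \frac{8}{3} + \frac{1}{3} \cdot 1\right) + 96 \cdot 425 = \left(- \frac{8}{3} + \frac{1}{3}\right) + 40800 = - \frac{7}{3} + 40800 = \frac{122393}{3}$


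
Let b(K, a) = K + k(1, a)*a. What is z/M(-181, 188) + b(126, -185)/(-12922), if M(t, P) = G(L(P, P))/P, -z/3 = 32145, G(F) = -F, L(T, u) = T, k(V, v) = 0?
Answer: 89009496/923 ≈ 96435.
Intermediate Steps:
b(K, a) = K (b(K, a) = K + 0*a = K + 0 = K)
z = -96435 (z = -3*32145 = -96435)
M(t, P) = -1 (M(t, P) = (-P)/P = -1)
z/M(-181, 188) + b(126, -185)/(-12922) = -96435/(-1) + 126/(-12922) = -96435*(-1) + 126*(-1/12922) = 96435 - 9/923 = 89009496/923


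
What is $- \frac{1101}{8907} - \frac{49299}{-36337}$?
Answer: $\frac{133033052}{107884553} \approx 1.2331$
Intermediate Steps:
$- \frac{1101}{8907} - \frac{49299}{-36337} = \left(-1101\right) \frac{1}{8907} - - \frac{49299}{36337} = - \frac{367}{2969} + \frac{49299}{36337} = \frac{133033052}{107884553}$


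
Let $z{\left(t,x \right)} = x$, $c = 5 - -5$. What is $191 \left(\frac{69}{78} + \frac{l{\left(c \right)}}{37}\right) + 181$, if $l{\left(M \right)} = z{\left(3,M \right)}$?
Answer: $\frac{386323}{962} \approx 401.58$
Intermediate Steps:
$c = 10$ ($c = 5 + 5 = 10$)
$l{\left(M \right)} = M$
$191 \left(\frac{69}{78} + \frac{l{\left(c \right)}}{37}\right) + 181 = 191 \left(\frac{69}{78} + \frac{10}{37}\right) + 181 = 191 \left(69 \cdot \frac{1}{78} + 10 \cdot \frac{1}{37}\right) + 181 = 191 \left(\frac{23}{26} + \frac{10}{37}\right) + 181 = 191 \cdot \frac{1111}{962} + 181 = \frac{212201}{962} + 181 = \frac{386323}{962}$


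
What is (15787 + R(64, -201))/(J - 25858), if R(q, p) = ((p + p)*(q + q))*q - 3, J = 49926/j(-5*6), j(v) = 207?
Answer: 5653515/44189 ≈ 127.94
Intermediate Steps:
J = 16642/69 (J = 49926/207 = 49926*(1/207) = 16642/69 ≈ 241.19)
R(q, p) = -3 + 4*p*q² (R(q, p) = ((2*p)*(2*q))*q - 3 = (4*p*q)*q - 3 = 4*p*q² - 3 = -3 + 4*p*q²)
(15787 + R(64, -201))/(J - 25858) = (15787 + (-3 + 4*(-201)*64²))/(16642/69 - 25858) = (15787 + (-3 + 4*(-201)*4096))/(-1767560/69) = (15787 + (-3 - 3293184))*(-69/1767560) = (15787 - 3293187)*(-69/1767560) = -3277400*(-69/1767560) = 5653515/44189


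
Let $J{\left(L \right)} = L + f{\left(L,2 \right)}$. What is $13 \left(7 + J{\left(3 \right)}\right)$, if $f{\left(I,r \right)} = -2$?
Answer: $104$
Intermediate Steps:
$J{\left(L \right)} = -2 + L$ ($J{\left(L \right)} = L - 2 = -2 + L$)
$13 \left(7 + J{\left(3 \right)}\right) = 13 \left(7 + \left(-2 + 3\right)\right) = 13 \left(7 + 1\right) = 13 \cdot 8 = 104$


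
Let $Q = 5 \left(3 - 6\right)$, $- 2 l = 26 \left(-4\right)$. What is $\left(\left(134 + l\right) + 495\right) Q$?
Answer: $-10215$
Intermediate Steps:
$l = 52$ ($l = - \frac{26 \left(-4\right)}{2} = \left(- \frac{1}{2}\right) \left(-104\right) = 52$)
$Q = -15$ ($Q = 5 \left(-3\right) = -15$)
$\left(\left(134 + l\right) + 495\right) Q = \left(\left(134 + 52\right) + 495\right) \left(-15\right) = \left(186 + 495\right) \left(-15\right) = 681 \left(-15\right) = -10215$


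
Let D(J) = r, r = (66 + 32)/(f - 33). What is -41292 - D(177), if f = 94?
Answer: -2518910/61 ≈ -41294.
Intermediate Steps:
r = 98/61 (r = (66 + 32)/(94 - 33) = 98/61 ≈ 1.6066)
D(J) = 98/61
-41292 - D(177) = -41292 - 1*98/61 = -41292 - 98/61 = -2518910/61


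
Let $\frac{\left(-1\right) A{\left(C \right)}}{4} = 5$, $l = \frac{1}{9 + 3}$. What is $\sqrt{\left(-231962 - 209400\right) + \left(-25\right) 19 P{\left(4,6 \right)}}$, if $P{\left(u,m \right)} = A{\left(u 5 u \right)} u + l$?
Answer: $\frac{i \sqrt{14522457}}{6} \approx 635.14 i$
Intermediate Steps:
$l = \frac{1}{12} \approx 0.083333$
$A{\left(C \right)} = -20$ ($A{\left(C \right)} = \left(-4\right) 5 = -20$)
$P{\left(u,m \right)} = \frac{1}{12} - 20 u$ ($P{\left(u,m \right)} = - 20 u + \frac{1}{12} = \frac{1}{12} - 20 u$)
$\sqrt{\left(-231962 - 209400\right) + \left(-25\right) 19 P{\left(4,6 \right)}} = \sqrt{\left(-231962 - 209400\right) + \left(-25\right) 19 \left(\frac{1}{12} - 80\right)} = \sqrt{\left(-231962 - 209400\right) - 475 \left(\frac{1}{12} - 80\right)} = \sqrt{-441362 - - \frac{455525}{12}} = \sqrt{-441362 + \frac{455525}{12}} = \sqrt{- \frac{4840819}{12}} = \frac{i \sqrt{14522457}}{6}$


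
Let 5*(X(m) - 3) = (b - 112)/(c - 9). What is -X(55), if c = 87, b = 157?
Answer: -81/26 ≈ -3.1154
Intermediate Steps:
X(m) = 81/26 (X(m) = 3 + ((157 - 112)/(87 - 9))/5 = 3 + (45/78)/5 = 3 + (45*(1/78))/5 = 3 + (⅕)*(15/26) = 3 + 3/26 = 81/26)
-X(55) = -1*81/26 = -81/26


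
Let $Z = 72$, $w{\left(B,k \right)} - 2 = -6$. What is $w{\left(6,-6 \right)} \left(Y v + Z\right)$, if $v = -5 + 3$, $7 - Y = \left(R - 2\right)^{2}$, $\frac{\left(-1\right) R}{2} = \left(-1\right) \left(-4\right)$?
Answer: $-1032$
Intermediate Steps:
$w{\left(B,k \right)} = -4$ ($w{\left(B,k \right)} = 2 - 6 = -4$)
$R = -8$ ($R = - 2 \left(\left(-1\right) \left(-4\right)\right) = \left(-2\right) 4 = -8$)
$Y = -93$ ($Y = 7 - \left(-8 - 2\right)^{2} = 7 - \left(-10\right)^{2} = 7 - 100 = -93$)
$v = -2$
$w{\left(6,-6 \right)} \left(Y v + Z\right) = - 4 \left(\left(-93\right) \left(-2\right) + 72\right) = - 4 \left(186 + 72\right) = \left(-4\right) 258 = -1032$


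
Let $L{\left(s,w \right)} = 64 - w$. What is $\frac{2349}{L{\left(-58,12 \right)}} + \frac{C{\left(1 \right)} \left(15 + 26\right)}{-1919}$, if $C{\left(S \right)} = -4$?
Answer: $\frac{4516259}{99788} \approx 45.259$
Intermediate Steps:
$\frac{2349}{L{\left(-58,12 \right)}} + \frac{C{\left(1 \right)} \left(15 + 26\right)}{-1919} = \frac{2349}{64 - 12} + \frac{\left(-4\right) \left(15 + 26\right)}{-1919} = \frac{2349}{64 - 12} + \left(-4\right) 41 \left(- \frac{1}{1919}\right) = \frac{2349}{52} - - \frac{164}{1919} = 2349 \cdot \frac{1}{52} + \frac{164}{1919} = \frac{2349}{52} + \frac{164}{1919} = \frac{4516259}{99788}$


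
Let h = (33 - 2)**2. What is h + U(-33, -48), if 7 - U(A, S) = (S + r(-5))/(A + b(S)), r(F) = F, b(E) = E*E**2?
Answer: 107084947/110625 ≈ 968.00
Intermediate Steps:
b(E) = E**3
U(A, S) = 7 - (-5 + S)/(A + S**3) (U(A, S) = 7 - (S - 5)/(A + S**3) = 7 - (-5 + S)/(A + S**3))
h = 961 (h = 31**2 = 961)
h + U(-33, -48) = 961 + (5 - 1*(-48) + 7*(-33) + 7*(-48)**3)/(-33 + (-48)**3) = 961 + (5 + 48 - 231 + 7*(-110592))/(-33 - 110592) = 961 + (5 + 48 - 231 - 774144)/(-110625) = 961 - 1/110625*(-774322) = 961 + 774322/110625 = 107084947/110625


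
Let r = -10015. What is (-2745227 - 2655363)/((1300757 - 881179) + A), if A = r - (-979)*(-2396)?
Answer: 5400590/1936121 ≈ 2.7894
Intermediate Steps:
A = -2355699 (A = -10015 - (-979)*(-2396) = -10015 - 1*2345684 = -10015 - 2345684 = -2355699)
(-2745227 - 2655363)/((1300757 - 881179) + A) = (-2745227 - 2655363)/((1300757 - 881179) - 2355699) = -5400590/(419578 - 2355699) = -5400590/(-1936121) = -5400590*(-1/1936121) = 5400590/1936121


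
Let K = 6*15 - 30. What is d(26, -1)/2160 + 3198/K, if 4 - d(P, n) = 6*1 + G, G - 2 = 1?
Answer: 115123/2160 ≈ 53.298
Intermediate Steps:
G = 3 (G = 2 + 1 = 3)
K = 60 (K = 90 - 30 = 60)
d(P, n) = -5 (d(P, n) = 4 - (6*1 + 3) = 4 - (6 + 3) = 4 - 1*9 = 4 - 9 = -5)
d(26, -1)/2160 + 3198/K = -5/2160 + 3198/60 = -5*1/2160 + 3198*(1/60) = -1/432 + 533/10 = 115123/2160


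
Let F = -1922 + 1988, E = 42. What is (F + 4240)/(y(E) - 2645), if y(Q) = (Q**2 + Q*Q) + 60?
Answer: 4306/943 ≈ 4.5663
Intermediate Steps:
F = 66
y(Q) = 60 + 2*Q**2 (y(Q) = (Q**2 + Q**2) + 60 = 2*Q**2 + 60 = 60 + 2*Q**2)
(F + 4240)/(y(E) - 2645) = (66 + 4240)/((60 + 2*42**2) - 2645) = 4306/((60 + 2*1764) - 2645) = 4306/((60 + 3528) - 2645) = 4306/(3588 - 2645) = 4306/943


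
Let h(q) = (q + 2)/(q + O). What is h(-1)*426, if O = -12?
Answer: -426/13 ≈ -32.769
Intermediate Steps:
h(q) = (2 + q)/(-12 + q) (h(q) = (q + 2)/(q - 12) = (2 + q)/(-12 + q))
h(-1)*426 = ((2 - 1)/(-12 - 1))*426 = (1/(-13))*426 = -1/13*1*426 = -1/13*426 = -426/13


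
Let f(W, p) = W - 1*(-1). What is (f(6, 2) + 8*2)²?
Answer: 529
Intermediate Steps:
f(W, p) = 1 + W (f(W, p) = W + 1 = 1 + W)
(f(6, 2) + 8*2)² = ((1 + 6) + 8*2)² = (7 + 16)² = 23² = 529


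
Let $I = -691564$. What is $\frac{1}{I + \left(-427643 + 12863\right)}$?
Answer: $- \frac{1}{1106344} \approx -9.0388 \cdot 10^{-7}$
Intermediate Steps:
$\frac{1}{I + \left(-427643 + 12863\right)} = \frac{1}{-691564 + \left(-427643 + 12863\right)} = \frac{1}{-691564 - 414780} = \frac{1}{-1106344} = - \frac{1}{1106344}$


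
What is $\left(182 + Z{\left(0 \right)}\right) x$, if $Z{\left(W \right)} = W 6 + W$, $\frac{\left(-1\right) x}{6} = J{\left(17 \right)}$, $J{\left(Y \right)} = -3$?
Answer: $3276$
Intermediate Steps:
$x = 18$ ($x = \left(-6\right) \left(-3\right) = 18$)
$Z{\left(W \right)} = 7 W$ ($Z{\left(W \right)} = 6 W + W = 7 W$)
$\left(182 + Z{\left(0 \right)}\right) x = \left(182 + 7 \cdot 0\right) 18 = \left(182 + 0\right) 18 = 182 \cdot 18 = 3276$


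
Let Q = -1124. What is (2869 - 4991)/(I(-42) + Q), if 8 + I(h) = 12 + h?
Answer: 1061/581 ≈ 1.8262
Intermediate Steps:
I(h) = 4 + h (I(h) = -8 + (12 + h) = 4 + h)
(2869 - 4991)/(I(-42) + Q) = (2869 - 4991)/((4 - 42) - 1124) = -2122/(-38 - 1124) = -2122/(-1162) = -2122*(-1/1162) = 1061/581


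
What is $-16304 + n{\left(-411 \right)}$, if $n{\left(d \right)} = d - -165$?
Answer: $-16550$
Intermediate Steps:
$n{\left(d \right)} = 165 + d$ ($n{\left(d \right)} = d + 165 = 165 + d$)
$-16304 + n{\left(-411 \right)} = -16304 + \left(165 - 411\right) = -16304 - 246 = -16550$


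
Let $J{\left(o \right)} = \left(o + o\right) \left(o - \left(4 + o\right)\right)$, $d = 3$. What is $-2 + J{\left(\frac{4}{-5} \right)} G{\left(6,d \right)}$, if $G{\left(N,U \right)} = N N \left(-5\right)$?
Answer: $-1154$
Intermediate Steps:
$G{\left(N,U \right)} = - 5 N^{2}$ ($G{\left(N,U \right)} = N^{2} \left(-5\right) = - 5 N^{2}$)
$J{\left(o \right)} = - 8 o$ ($J{\left(o \right)} = 2 o \left(-4\right) = - 8 o$)
$-2 + J{\left(\frac{4}{-5} \right)} G{\left(6,d \right)} = -2 + - 8 \frac{4}{-5} \left(- 5 \cdot 6^{2}\right) = -2 + - 8 \cdot 4 \left(- \frac{1}{5}\right) \left(\left(-5\right) 36\right) = -2 + \left(-8\right) \left(- \frac{4}{5}\right) \left(-180\right) = -2 + \frac{32}{5} \left(-180\right) = -2 - 1152 = -1154$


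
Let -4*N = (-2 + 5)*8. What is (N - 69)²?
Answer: 5625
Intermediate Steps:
N = -6 (N = -(-2 + 5)*8/4 = -3*8/4 = -¼*24 = -6)
(N - 69)² = (-6 - 69)² = (-75)² = 5625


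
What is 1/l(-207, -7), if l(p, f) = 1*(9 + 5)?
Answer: 1/14 ≈ 0.071429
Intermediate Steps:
l(p, f) = 14 (l(p, f) = 1*14 = 14)
1/l(-207, -7) = 1/14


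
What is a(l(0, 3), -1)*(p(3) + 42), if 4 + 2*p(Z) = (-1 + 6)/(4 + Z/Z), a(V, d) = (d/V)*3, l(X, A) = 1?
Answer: -243/2 ≈ -121.50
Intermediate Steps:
a(V, d) = 3*d/V
p(Z) = -3/2 (p(Z) = -2 + ((-1 + 6)/(4 + Z/Z))/2 = -2 + (5/(4 + 1))/2 = -2 + (5/5)/2 = -2 + (5*(1/5))/2 = -2 + (1/2)*1 = -2 + 1/2 = -3/2)
a(l(0, 3), -1)*(p(3) + 42) = (3*(-1)/1)*(-3/2 + 42) = (3*(-1)*1)*(81/2) = -3*81/2 = -243/2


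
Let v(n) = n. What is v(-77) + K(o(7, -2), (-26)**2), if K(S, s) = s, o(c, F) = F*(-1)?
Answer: 599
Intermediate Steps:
o(c, F) = -F
v(-77) + K(o(7, -2), (-26)**2) = -77 + (-26)**2 = -77 + 676 = 599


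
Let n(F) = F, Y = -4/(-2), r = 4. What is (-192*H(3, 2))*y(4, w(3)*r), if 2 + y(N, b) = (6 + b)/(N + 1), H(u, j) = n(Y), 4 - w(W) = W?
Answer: 0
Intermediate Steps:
Y = 2 (Y = -4*(-½) = 2)
w(W) = 4 - W
H(u, j) = 2
y(N, b) = -2 + (6 + b)/(1 + N) (y(N, b) = -2 + (6 + b)/(N + 1) = -2 + (6 + b)/(1 + N))
(-192*H(3, 2))*y(4, w(3)*r) = (-192*2)*((4 + (4 - 1*3)*4 - 2*4)/(1 + 4)) = -384*(4 + (4 - 3)*4 - 8)/5 = -384*(4 + 1*4 - 8)/5 = -384*(4 + 4 - 8)/5 = -384*0/5 = -384*0 = 0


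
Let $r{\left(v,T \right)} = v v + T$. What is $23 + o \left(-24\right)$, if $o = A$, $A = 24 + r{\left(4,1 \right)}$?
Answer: $-961$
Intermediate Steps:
$r{\left(v,T \right)} = T + v^{2}$ ($r{\left(v,T \right)} = v^{2} + T = T + v^{2}$)
$A = 41$ ($A = 24 + \left(1 + 4^{2}\right) = 24 + \left(1 + 16\right) = 24 + 17 = 41$)
$o = 41$
$23 + o \left(-24\right) = 23 + 41 \left(-24\right) = 23 - 984 = -961$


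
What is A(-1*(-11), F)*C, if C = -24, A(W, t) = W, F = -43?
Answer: -264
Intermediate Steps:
A(-1*(-11), F)*C = -1*(-11)*(-24) = 11*(-24) = -264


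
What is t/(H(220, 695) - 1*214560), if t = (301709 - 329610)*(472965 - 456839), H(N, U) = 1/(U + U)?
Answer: 625404821140/298238399 ≈ 2097.0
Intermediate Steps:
H(N, U) = 1/(2*U)
t = -449931526 (t = -27901*16126 = -449931526)
t/(H(220, 695) - 1*214560) = -449931526/((½)/695 - 1*214560) = -449931526/((½)*(1/695) - 214560) = -449931526/(1/1390 - 214560) = -449931526/(-298238399/1390) = -449931526*(-1390/298238399) = 625404821140/298238399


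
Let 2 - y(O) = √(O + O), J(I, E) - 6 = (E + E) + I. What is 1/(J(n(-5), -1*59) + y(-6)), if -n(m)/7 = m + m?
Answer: I/(2*(√3 - 20*I)) ≈ -0.024814 + 0.0021489*I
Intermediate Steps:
n(m) = -14*m (n(m) = -7*(m + m) = -14*m)
J(I, E) = 6 + I + 2*E (J(I, E) = 6 + ((E + E) + I) = 6 + (2*E + I) = 6 + (I + 2*E) = 6 + I + 2*E)
y(O) = 2 - √2*√O (y(O) = 2 - √(O + O) = 2 - √(2*O) = 2 - √2*√O)
1/(J(n(-5), -1*59) + y(-6)) = 1/((6 - 14*(-5) + 2*(-1*59)) + (2 - √2*√(-6))) = 1/((6 + 70 + 2*(-59)) + (2 - √2*I*√6)) = 1/((6 + 70 - 118) + (2 - 2*I*√3)) = 1/(-42 + (2 - 2*I*√3)) = 1/(-40 - 2*I*√3)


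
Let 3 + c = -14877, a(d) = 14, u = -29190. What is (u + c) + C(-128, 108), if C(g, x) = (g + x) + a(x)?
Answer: -44076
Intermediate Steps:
c = -14880 (c = -3 - 14877 = -14880)
C(g, x) = 14 + g + x (C(g, x) = (g + x) + 14 = 14 + g + x)
(u + c) + C(-128, 108) = (-29190 - 14880) + (14 - 128 + 108) = -44070 - 6 = -44076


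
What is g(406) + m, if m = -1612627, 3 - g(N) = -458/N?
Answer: -327362443/203 ≈ -1.6126e+6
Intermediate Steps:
g(N) = 3 + 458/N (g(N) = 3 - (-458)/N = 3 + 458/N)
g(406) + m = (3 + 458/406) - 1612627 = (3 + 458*(1/406)) - 1612627 = (3 + 229/203) - 1612627 = 838/203 - 1612627 = -327362443/203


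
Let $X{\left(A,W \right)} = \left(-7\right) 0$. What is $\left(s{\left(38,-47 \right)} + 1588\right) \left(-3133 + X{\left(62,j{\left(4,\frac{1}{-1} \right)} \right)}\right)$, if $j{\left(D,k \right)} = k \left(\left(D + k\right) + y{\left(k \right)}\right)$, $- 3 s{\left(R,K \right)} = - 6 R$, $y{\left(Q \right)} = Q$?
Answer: $-5213312$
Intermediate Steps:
$s{\left(R,K \right)} = 2 R$ ($s{\left(R,K \right)} = - \frac{\left(-6\right) R}{3} = 2 R$)
$j{\left(D,k \right)} = k \left(D + 2 k\right)$ ($j{\left(D,k \right)} = k \left(\left(D + k\right) + k\right) = k \left(D + 2 k\right)$)
$X{\left(A,W \right)} = 0$
$\left(s{\left(38,-47 \right)} + 1588\right) \left(-3133 + X{\left(62,j{\left(4,\frac{1}{-1} \right)} \right)}\right) = \left(2 \cdot 38 + 1588\right) \left(-3133 + 0\right) = \left(76 + 1588\right) \left(-3133\right) = 1664 \left(-3133\right) = -5213312$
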